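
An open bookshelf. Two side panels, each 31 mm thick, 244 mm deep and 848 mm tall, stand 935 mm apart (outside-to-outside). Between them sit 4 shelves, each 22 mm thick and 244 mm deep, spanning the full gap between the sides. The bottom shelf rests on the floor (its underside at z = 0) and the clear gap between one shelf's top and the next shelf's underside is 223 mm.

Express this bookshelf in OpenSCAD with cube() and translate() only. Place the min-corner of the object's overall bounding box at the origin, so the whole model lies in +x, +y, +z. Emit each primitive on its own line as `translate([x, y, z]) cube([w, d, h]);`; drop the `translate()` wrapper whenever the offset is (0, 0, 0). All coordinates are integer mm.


cube([31, 244, 848]);
translate([904, 0, 0]) cube([31, 244, 848]);
translate([31, 0, 0]) cube([873, 244, 22]);
translate([31, 0, 245]) cube([873, 244, 22]);
translate([31, 0, 490]) cube([873, 244, 22]);
translate([31, 0, 735]) cube([873, 244, 22]);


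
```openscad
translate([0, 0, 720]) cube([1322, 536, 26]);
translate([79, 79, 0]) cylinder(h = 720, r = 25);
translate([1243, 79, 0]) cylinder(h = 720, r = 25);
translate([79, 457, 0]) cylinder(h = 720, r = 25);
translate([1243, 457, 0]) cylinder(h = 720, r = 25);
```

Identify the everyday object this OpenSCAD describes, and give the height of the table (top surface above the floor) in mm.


A table. The table height is 746 mm.

A 1322×536×26 slab sits at z = 720 on four Ø50 mm round legs — a table. The top surface is at 720 + 26 = 746 mm.


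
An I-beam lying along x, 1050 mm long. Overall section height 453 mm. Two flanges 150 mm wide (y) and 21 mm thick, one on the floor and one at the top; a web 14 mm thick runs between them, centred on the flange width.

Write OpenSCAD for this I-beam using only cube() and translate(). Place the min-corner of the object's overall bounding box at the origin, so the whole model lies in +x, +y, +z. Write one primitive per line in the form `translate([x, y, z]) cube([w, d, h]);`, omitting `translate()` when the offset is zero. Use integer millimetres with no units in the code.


cube([1050, 150, 21]);
translate([0, 68, 21]) cube([1050, 14, 411]);
translate([0, 0, 432]) cube([1050, 150, 21]);


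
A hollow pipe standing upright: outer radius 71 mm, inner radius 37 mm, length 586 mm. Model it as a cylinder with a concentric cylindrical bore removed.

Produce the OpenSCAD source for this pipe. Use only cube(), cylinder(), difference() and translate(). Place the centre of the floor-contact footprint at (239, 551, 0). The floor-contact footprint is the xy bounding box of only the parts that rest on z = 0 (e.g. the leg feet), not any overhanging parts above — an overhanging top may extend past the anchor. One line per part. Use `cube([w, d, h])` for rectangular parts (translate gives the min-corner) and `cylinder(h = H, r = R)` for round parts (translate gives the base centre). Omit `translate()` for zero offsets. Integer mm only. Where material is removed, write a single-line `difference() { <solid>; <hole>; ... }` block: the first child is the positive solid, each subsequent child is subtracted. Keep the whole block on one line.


difference() { translate([239, 551, 0]) cylinder(h = 586, r = 71); translate([239, 551, 0]) cylinder(h = 586, r = 37); }


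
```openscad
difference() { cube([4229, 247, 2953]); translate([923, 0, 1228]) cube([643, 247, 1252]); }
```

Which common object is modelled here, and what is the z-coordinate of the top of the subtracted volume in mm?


A wall with a window opening. The window head height is 2480 mm.

A wall with a rectangular opening subtracted — a window. Sill at z = 1228, opening 1252 mm tall, so the head is at 1228 + 1252 = 2480 mm.


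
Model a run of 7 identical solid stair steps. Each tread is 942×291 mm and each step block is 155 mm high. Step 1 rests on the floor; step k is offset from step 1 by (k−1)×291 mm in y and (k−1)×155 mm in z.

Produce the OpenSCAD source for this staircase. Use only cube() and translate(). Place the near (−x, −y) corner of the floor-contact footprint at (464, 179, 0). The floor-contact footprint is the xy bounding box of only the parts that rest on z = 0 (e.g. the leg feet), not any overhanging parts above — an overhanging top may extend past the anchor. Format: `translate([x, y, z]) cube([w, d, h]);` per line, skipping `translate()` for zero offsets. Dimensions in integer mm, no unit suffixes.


translate([464, 179, 0]) cube([942, 291, 155]);
translate([464, 470, 155]) cube([942, 291, 155]);
translate([464, 761, 310]) cube([942, 291, 155]);
translate([464, 1052, 465]) cube([942, 291, 155]);
translate([464, 1343, 620]) cube([942, 291, 155]);
translate([464, 1634, 775]) cube([942, 291, 155]);
translate([464, 1925, 930]) cube([942, 291, 155]);


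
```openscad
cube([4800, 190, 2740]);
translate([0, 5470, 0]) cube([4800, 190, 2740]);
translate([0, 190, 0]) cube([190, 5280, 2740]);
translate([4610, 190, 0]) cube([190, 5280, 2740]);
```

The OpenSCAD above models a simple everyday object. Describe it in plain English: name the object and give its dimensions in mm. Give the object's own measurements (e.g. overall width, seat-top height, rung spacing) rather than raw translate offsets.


The wall frame of a small rectangular building: four walls, each 2740 mm tall and 190 mm thick, enclosing a footprint 4800 mm (x) by 5660 mm (y) outside-to-outside, with no floor or roof. The front and back walls (the −y and +y sides) span the full width; the two side walls fit between them.


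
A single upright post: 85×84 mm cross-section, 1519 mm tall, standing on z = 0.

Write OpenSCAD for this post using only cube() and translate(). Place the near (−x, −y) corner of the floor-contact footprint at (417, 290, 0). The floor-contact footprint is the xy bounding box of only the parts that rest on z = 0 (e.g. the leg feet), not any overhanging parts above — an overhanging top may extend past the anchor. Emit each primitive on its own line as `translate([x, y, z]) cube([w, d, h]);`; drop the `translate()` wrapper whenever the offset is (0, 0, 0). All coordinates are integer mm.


translate([417, 290, 0]) cube([85, 84, 1519]);


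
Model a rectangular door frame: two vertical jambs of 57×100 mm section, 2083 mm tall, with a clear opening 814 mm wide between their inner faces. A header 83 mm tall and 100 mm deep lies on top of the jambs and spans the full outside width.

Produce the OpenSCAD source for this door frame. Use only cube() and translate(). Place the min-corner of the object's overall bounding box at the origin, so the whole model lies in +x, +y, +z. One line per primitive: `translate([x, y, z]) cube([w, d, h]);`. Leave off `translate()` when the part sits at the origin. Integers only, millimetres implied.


cube([57, 100, 2083]);
translate([871, 0, 0]) cube([57, 100, 2083]);
translate([0, 0, 2083]) cube([928, 100, 83]);


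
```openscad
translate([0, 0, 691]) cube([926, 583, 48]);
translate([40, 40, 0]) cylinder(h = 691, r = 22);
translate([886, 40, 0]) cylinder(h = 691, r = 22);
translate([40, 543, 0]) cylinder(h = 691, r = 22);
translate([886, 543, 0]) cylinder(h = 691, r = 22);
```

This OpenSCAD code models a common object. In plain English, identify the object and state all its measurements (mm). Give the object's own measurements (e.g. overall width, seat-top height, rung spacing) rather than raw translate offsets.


A rectangular dining table. The top is 926×583×48 mm with its upper surface at z = 739 mm. It stands on four round legs of 44 mm diameter, each leg's bounding box inset 18 mm from the nearest pair of top edges, running from the floor to the underside of the top.


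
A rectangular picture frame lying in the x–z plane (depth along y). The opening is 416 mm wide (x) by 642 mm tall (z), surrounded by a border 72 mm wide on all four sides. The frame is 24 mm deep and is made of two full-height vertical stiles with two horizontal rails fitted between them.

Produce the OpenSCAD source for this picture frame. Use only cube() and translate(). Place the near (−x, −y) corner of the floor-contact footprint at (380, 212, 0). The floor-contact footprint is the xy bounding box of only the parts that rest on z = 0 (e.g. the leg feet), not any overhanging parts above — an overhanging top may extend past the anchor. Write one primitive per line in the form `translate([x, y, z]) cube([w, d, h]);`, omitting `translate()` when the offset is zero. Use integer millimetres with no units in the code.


translate([380, 212, 0]) cube([72, 24, 786]);
translate([868, 212, 0]) cube([72, 24, 786]);
translate([452, 212, 0]) cube([416, 24, 72]);
translate([452, 212, 714]) cube([416, 24, 72]);


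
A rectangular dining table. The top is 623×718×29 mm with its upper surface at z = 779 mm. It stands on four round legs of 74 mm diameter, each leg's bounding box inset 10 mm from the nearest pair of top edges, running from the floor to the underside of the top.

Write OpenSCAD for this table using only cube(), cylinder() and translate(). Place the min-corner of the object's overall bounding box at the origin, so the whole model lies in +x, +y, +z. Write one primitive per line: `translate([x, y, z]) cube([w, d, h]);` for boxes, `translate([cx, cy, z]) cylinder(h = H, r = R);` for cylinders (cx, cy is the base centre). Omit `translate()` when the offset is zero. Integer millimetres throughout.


translate([0, 0, 750]) cube([623, 718, 29]);
translate([47, 47, 0]) cylinder(h = 750, r = 37);
translate([576, 47, 0]) cylinder(h = 750, r = 37);
translate([47, 671, 0]) cylinder(h = 750, r = 37);
translate([576, 671, 0]) cylinder(h = 750, r = 37);


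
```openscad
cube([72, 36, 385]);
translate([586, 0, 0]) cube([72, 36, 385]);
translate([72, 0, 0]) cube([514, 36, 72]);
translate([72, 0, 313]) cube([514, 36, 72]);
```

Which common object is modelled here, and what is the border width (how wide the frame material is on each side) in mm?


A picture frame. The border width is 72 mm.

Four thin pieces enclosing a rectangular opening — a picture frame. The two full-height stiles are 385 mm tall; the top rail sits at z = 313 and is 72 mm tall, so the border above the opening is 385 − 313 = 72 mm, matching the stile x-width.


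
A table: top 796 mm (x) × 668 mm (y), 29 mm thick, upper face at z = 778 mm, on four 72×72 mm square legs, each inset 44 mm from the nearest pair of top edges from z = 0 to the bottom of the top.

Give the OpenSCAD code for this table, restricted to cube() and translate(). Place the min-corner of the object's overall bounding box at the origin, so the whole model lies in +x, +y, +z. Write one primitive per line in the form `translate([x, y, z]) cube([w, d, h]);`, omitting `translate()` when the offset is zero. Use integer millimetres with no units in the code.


translate([0, 0, 749]) cube([796, 668, 29]);
translate([44, 44, 0]) cube([72, 72, 749]);
translate([680, 44, 0]) cube([72, 72, 749]);
translate([44, 552, 0]) cube([72, 72, 749]);
translate([680, 552, 0]) cube([72, 72, 749]);


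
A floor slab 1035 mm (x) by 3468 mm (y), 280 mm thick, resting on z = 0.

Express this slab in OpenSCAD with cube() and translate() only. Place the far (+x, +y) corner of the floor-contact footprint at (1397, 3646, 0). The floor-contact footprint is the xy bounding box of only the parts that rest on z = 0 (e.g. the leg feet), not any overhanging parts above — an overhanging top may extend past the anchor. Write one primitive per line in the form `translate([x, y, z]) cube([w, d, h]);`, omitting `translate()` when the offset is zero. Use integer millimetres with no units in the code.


translate([362, 178, 0]) cube([1035, 3468, 280]);


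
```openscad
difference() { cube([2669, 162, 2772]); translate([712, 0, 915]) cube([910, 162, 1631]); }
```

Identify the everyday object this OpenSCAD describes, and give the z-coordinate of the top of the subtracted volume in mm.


A wall with a window opening. The window head height is 2546 mm.

A wall with a rectangular opening subtracted — a window. Sill at z = 915, opening 1631 mm tall, so the head is at 915 + 1631 = 2546 mm.


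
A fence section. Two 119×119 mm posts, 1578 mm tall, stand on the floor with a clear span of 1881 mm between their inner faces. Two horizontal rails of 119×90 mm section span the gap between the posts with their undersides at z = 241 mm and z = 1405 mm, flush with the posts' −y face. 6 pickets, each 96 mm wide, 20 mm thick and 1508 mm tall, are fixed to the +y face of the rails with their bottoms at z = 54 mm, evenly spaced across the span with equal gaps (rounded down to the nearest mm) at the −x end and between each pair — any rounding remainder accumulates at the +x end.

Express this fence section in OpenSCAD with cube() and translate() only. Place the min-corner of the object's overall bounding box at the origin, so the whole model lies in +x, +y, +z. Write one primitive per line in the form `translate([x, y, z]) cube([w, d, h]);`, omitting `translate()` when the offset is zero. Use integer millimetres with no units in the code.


cube([119, 119, 1578]);
translate([2000, 0, 0]) cube([119, 119, 1578]);
translate([119, 0, 241]) cube([1881, 119, 90]);
translate([119, 0, 1405]) cube([1881, 119, 90]);
translate([305, 119, 54]) cube([96, 20, 1508]);
translate([587, 119, 54]) cube([96, 20, 1508]);
translate([869, 119, 54]) cube([96, 20, 1508]);
translate([1151, 119, 54]) cube([96, 20, 1508]);
translate([1433, 119, 54]) cube([96, 20, 1508]);
translate([1715, 119, 54]) cube([96, 20, 1508]);


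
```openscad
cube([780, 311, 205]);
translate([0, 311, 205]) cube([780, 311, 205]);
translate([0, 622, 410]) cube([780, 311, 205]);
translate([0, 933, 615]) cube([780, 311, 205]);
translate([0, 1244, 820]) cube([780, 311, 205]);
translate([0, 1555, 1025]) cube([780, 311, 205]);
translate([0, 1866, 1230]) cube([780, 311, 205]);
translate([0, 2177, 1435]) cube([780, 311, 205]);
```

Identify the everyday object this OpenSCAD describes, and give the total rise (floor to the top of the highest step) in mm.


A staircase. The total rise is 1640 mm.

8 identical blocks, each offset up and back from the previous — a staircase. Each step is 205 mm tall and there are 8 of them, so the total rise is 8 × 205 = 1640 mm.


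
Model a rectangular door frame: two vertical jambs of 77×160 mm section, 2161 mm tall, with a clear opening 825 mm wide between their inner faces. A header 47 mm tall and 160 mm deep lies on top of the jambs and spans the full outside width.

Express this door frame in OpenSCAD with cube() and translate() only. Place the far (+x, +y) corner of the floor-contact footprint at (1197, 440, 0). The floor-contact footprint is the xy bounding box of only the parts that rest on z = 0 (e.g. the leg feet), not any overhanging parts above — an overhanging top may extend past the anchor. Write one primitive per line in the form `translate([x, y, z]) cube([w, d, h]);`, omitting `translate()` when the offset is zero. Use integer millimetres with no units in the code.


translate([218, 280, 0]) cube([77, 160, 2161]);
translate([1120, 280, 0]) cube([77, 160, 2161]);
translate([218, 280, 2161]) cube([979, 160, 47]);


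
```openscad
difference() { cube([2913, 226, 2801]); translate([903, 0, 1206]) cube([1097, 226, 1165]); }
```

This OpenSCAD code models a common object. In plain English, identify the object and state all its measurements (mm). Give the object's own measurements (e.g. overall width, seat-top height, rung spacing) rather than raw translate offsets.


A wall 2913 mm long (x), 226 mm thick (y), 2801 mm tall, with a rectangular window opening cut through it. The opening is 1097 mm wide and 1165 mm tall; its sill is at z = 1206 mm and its near (−x) edge is 903 mm from the wall's −x end. The opening passes through the full wall thickness.


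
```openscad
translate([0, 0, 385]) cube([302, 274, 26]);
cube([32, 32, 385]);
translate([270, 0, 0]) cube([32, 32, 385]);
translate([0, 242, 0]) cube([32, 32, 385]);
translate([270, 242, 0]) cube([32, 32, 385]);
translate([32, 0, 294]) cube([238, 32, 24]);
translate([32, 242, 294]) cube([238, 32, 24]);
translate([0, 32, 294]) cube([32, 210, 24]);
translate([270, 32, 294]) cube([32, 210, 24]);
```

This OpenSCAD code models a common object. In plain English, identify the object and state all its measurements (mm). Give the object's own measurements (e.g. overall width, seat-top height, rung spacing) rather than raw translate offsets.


A four-legged stool. The seat is a 302×274×26 mm slab whose top surface is at z = 411 mm; four square legs, each 32×32 mm in cross-section, run from the floor (z = 0) to the underside of the seat, each flush with a corner of the seat. Four stretchers, 32 mm wide and 24 mm tall, connect adjacent legs with their undersides at z = 294 mm, each running between the inner faces of the legs it joins and aligned with the legs' outer faces on the other axis.


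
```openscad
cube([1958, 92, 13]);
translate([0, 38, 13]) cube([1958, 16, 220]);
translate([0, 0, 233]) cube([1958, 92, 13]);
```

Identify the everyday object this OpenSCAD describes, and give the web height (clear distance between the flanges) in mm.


An I-beam. The web height is 220 mm.

Two wide flanges with a thin centred web — an I-beam. Overall 246 mm minus two 13 mm flanges gives a web of 246 − 2·13 = 220 mm.


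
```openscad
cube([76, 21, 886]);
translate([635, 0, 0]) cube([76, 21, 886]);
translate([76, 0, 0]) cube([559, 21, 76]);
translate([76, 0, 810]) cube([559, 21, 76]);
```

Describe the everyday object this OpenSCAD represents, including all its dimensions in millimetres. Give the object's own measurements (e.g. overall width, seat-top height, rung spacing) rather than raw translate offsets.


A rectangular picture frame lying in the x–z plane (depth along y). The opening is 559 mm wide (x) by 734 mm tall (z), surrounded by a border 76 mm wide on all four sides. The frame is 21 mm deep and is made of two full-height vertical stiles with two horizontal rails fitted between them.


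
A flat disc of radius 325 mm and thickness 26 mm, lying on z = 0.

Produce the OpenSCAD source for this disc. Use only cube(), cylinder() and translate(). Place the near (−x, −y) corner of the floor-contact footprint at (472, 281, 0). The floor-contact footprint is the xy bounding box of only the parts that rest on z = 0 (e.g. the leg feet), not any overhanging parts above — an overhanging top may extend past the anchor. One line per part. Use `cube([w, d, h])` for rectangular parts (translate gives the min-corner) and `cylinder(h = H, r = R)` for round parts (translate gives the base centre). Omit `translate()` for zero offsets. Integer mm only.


translate([797, 606, 0]) cylinder(h = 26, r = 325);


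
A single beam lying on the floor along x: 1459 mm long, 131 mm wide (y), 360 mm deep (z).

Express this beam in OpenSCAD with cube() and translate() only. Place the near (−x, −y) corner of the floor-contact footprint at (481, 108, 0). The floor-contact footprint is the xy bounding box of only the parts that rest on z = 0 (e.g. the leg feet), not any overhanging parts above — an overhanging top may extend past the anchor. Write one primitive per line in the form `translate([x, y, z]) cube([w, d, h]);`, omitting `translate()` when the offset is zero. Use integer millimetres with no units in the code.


translate([481, 108, 0]) cube([1459, 131, 360]);


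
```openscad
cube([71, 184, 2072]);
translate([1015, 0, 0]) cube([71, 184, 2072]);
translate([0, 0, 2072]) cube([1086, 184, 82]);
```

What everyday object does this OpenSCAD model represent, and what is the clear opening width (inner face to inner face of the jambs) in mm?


A door frame. The clear opening width is 944 mm.

Two 2072 mm tall posts with a header on top — a door frame. The left jamb is 71 mm wide at x = 0; the right jamb starts at x = 1015. The clear opening is 1015 − 71 = 944 mm.


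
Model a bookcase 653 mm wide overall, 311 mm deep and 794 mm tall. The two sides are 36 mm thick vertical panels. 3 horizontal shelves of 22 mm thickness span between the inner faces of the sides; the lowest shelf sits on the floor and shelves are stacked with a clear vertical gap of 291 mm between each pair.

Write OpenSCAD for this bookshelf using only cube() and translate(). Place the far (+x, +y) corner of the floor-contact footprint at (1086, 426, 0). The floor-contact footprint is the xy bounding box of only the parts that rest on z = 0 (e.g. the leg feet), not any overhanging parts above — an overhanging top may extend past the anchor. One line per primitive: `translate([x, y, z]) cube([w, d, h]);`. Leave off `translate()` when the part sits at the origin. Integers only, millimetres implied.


translate([433, 115, 0]) cube([36, 311, 794]);
translate([1050, 115, 0]) cube([36, 311, 794]);
translate([469, 115, 0]) cube([581, 311, 22]);
translate([469, 115, 313]) cube([581, 311, 22]);
translate([469, 115, 626]) cube([581, 311, 22]);


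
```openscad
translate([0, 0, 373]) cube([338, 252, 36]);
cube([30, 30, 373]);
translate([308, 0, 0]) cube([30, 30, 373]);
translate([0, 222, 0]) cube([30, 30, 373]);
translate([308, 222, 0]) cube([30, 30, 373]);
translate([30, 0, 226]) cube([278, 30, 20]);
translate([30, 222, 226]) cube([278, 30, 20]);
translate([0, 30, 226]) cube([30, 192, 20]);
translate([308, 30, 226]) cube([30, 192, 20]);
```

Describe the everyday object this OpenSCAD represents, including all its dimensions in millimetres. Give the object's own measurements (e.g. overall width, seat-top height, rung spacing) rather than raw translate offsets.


A four-legged stool. The seat is a 338×252×36 mm slab whose top surface is at z = 409 mm; four square legs, each 30×30 mm in cross-section, run from the floor (z = 0) to the underside of the seat, each flush with a corner of the seat. Four stretchers, 30 mm wide and 20 mm tall, connect adjacent legs with their undersides at z = 226 mm, each running between the inner faces of the legs it joins and aligned with the legs' outer faces on the other axis.


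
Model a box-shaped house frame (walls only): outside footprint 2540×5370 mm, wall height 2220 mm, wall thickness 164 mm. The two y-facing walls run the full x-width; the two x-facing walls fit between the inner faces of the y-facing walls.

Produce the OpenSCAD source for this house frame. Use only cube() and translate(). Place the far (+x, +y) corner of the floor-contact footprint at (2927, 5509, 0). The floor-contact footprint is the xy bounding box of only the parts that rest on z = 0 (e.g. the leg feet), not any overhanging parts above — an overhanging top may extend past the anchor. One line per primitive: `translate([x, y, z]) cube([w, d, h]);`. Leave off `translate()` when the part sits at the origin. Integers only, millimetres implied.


translate([387, 139, 0]) cube([2540, 164, 2220]);
translate([387, 5345, 0]) cube([2540, 164, 2220]);
translate([387, 303, 0]) cube([164, 5042, 2220]);
translate([2763, 303, 0]) cube([164, 5042, 2220]);


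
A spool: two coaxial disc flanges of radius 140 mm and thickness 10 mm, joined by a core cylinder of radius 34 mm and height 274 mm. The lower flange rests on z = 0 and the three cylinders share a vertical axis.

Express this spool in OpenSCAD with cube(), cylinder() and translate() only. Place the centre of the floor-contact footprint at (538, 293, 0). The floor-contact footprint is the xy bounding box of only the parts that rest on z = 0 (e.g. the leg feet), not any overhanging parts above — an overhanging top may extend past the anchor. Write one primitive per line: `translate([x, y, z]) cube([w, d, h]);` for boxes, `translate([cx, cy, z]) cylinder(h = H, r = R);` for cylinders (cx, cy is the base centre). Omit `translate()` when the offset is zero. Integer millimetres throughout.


translate([538, 293, 0]) cylinder(h = 10, r = 140);
translate([538, 293, 10]) cylinder(h = 274, r = 34);
translate([538, 293, 284]) cylinder(h = 10, r = 140);


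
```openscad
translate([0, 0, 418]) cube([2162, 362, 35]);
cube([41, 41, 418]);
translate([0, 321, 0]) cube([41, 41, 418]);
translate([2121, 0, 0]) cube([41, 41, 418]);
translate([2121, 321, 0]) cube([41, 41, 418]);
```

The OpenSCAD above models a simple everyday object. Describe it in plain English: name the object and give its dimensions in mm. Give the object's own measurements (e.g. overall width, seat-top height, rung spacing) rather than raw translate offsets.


A long wooden bench with a 2162 mm (x) × 362 mm (y) seat, 35 mm thick, its top surface 453 mm above the floor. Four 41 mm square legs at the seat corners, flush with the edges, run from z = 0 to the seat underside.


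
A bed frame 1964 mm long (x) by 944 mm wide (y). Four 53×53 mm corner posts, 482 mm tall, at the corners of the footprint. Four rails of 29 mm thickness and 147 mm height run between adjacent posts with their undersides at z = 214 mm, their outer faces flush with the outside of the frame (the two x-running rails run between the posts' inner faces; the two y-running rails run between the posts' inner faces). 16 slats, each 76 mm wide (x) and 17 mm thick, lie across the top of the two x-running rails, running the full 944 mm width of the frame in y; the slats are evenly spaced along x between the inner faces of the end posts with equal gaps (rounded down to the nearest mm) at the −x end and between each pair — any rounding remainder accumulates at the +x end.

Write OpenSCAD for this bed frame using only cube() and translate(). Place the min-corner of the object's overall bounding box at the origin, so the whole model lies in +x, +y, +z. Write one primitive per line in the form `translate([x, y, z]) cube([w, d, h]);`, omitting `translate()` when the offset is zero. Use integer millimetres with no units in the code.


cube([53, 53, 482]);
translate([0, 891, 0]) cube([53, 53, 482]);
translate([1911, 0, 0]) cube([53, 53, 482]);
translate([1911, 891, 0]) cube([53, 53, 482]);
translate([53, 0, 214]) cube([1858, 29, 147]);
translate([53, 915, 214]) cube([1858, 29, 147]);
translate([0, 53, 214]) cube([29, 838, 147]);
translate([1935, 53, 214]) cube([29, 838, 147]);
translate([90, 0, 361]) cube([76, 944, 17]);
translate([203, 0, 361]) cube([76, 944, 17]);
translate([316, 0, 361]) cube([76, 944, 17]);
translate([429, 0, 361]) cube([76, 944, 17]);
translate([542, 0, 361]) cube([76, 944, 17]);
translate([655, 0, 361]) cube([76, 944, 17]);
translate([768, 0, 361]) cube([76, 944, 17]);
translate([881, 0, 361]) cube([76, 944, 17]);
translate([994, 0, 361]) cube([76, 944, 17]);
translate([1107, 0, 361]) cube([76, 944, 17]);
translate([1220, 0, 361]) cube([76, 944, 17]);
translate([1333, 0, 361]) cube([76, 944, 17]);
translate([1446, 0, 361]) cube([76, 944, 17]);
translate([1559, 0, 361]) cube([76, 944, 17]);
translate([1672, 0, 361]) cube([76, 944, 17]);
translate([1785, 0, 361]) cube([76, 944, 17]);


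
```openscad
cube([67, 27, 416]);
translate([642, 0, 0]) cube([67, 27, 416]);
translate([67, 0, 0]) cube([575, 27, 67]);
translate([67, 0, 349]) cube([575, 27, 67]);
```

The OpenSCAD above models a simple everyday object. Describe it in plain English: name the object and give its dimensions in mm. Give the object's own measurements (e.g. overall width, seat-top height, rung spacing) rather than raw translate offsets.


A rectangular picture frame lying in the x–z plane (depth along y). The opening is 575 mm wide (x) by 282 mm tall (z), surrounded by a border 67 mm wide on all four sides. The frame is 27 mm deep and is made of two full-height vertical stiles with two horizontal rails fitted between them.


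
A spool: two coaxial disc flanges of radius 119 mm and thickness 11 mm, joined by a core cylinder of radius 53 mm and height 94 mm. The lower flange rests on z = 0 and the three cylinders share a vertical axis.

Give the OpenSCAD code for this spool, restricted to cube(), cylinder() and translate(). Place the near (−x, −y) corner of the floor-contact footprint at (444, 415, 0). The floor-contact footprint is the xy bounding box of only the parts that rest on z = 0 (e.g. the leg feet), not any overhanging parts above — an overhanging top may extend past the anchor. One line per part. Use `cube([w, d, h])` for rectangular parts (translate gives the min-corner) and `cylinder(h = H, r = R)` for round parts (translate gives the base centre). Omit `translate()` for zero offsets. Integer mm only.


translate([563, 534, 0]) cylinder(h = 11, r = 119);
translate([563, 534, 11]) cylinder(h = 94, r = 53);
translate([563, 534, 105]) cylinder(h = 11, r = 119);


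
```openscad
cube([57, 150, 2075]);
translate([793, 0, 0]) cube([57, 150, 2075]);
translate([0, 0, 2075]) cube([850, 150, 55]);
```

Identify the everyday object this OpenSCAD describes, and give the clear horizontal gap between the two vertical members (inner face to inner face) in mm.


A door frame. The clear opening width is 736 mm.

Two 2075 mm tall posts with a header on top — a door frame. The left jamb is 57 mm wide at x = 0; the right jamb starts at x = 793. The clear opening is 793 − 57 = 736 mm.


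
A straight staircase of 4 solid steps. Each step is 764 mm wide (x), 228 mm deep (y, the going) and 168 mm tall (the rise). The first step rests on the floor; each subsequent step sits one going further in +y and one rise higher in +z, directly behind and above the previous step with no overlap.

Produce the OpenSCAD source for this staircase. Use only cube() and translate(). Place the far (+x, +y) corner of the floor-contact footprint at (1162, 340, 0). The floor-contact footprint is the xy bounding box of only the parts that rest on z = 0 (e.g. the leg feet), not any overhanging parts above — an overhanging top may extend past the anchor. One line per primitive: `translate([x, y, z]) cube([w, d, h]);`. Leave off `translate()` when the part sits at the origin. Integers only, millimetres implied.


translate([398, 112, 0]) cube([764, 228, 168]);
translate([398, 340, 168]) cube([764, 228, 168]);
translate([398, 568, 336]) cube([764, 228, 168]);
translate([398, 796, 504]) cube([764, 228, 168]);


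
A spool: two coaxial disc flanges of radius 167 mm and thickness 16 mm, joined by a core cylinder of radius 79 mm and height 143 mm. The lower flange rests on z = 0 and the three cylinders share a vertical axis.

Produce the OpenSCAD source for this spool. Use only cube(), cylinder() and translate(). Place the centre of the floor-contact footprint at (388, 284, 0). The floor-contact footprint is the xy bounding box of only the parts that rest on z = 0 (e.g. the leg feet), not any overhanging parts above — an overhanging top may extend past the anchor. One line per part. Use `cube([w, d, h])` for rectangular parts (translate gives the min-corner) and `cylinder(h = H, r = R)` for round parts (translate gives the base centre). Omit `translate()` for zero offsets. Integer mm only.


translate([388, 284, 0]) cylinder(h = 16, r = 167);
translate([388, 284, 16]) cylinder(h = 143, r = 79);
translate([388, 284, 159]) cylinder(h = 16, r = 167);


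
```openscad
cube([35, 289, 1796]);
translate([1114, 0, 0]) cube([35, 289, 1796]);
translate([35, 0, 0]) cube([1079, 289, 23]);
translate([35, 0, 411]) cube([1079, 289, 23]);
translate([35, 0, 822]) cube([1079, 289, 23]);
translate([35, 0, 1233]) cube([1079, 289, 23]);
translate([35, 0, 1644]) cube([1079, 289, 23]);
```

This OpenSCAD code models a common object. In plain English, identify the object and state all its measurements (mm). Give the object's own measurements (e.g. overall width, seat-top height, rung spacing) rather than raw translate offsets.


An open bookshelf. Two side panels, each 35 mm thick, 289 mm deep and 1796 mm tall, stand 1149 mm apart (outside-to-outside). Between them sit 5 shelves, each 23 mm thick and 289 mm deep, spanning the full gap between the sides. The bottom shelf rests on the floor (its underside at z = 0) and the clear gap between one shelf's top and the next shelf's underside is 388 mm.


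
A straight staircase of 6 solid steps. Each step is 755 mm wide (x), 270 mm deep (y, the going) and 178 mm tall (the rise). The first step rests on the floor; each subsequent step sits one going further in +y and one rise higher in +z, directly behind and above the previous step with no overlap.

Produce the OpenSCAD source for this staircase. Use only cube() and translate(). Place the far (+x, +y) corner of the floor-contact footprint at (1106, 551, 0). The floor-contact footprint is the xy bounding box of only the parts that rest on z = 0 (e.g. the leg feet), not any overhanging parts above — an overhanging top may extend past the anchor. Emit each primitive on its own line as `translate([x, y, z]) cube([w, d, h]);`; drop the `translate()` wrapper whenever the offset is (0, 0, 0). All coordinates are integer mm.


translate([351, 281, 0]) cube([755, 270, 178]);
translate([351, 551, 178]) cube([755, 270, 178]);
translate([351, 821, 356]) cube([755, 270, 178]);
translate([351, 1091, 534]) cube([755, 270, 178]);
translate([351, 1361, 712]) cube([755, 270, 178]);
translate([351, 1631, 890]) cube([755, 270, 178]);


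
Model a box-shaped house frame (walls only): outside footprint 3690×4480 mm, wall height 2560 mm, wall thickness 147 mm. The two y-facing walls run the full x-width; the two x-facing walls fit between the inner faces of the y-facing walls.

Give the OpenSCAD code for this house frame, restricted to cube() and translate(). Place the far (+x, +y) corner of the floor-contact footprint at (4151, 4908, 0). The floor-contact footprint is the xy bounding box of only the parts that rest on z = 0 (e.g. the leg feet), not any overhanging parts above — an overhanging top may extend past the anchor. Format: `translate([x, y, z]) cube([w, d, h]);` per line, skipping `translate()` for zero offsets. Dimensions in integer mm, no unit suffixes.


translate([461, 428, 0]) cube([3690, 147, 2560]);
translate([461, 4761, 0]) cube([3690, 147, 2560]);
translate([461, 575, 0]) cube([147, 4186, 2560]);
translate([4004, 575, 0]) cube([147, 4186, 2560]);


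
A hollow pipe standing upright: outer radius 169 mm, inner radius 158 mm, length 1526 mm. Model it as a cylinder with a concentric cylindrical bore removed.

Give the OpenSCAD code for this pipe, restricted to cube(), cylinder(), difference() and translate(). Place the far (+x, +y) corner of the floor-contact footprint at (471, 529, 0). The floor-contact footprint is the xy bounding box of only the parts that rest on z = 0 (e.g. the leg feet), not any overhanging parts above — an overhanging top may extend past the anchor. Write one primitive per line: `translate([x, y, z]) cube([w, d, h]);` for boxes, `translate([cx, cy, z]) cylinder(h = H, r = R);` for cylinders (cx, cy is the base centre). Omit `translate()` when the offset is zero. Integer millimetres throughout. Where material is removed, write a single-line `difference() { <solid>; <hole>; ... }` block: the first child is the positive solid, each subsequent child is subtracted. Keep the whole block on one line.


difference() { translate([302, 360, 0]) cylinder(h = 1526, r = 169); translate([302, 360, 0]) cylinder(h = 1526, r = 158); }


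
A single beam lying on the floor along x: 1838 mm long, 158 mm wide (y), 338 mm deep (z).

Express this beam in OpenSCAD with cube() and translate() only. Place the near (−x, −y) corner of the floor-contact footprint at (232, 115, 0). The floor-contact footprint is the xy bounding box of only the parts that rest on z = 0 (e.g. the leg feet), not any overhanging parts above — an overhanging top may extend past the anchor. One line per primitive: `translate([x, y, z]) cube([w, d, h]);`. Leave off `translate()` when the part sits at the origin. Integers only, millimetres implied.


translate([232, 115, 0]) cube([1838, 158, 338]);


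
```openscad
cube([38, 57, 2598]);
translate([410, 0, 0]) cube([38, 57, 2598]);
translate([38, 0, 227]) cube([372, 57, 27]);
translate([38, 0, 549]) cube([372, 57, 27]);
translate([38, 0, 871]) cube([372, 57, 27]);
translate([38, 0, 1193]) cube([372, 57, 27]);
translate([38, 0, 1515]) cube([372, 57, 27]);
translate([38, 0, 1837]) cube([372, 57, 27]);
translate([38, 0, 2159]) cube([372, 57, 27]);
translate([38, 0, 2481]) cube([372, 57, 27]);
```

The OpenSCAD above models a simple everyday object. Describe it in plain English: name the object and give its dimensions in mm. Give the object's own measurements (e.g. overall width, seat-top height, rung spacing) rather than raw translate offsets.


A straight ladder. Two 38×57 mm vertical rails, 2598 mm tall, stand 448 mm apart (outside-to-outside) with their front faces coplanar on the −y side. 8 rungs, each 57 mm deep and 27 mm tall, span between the inner faces of the rails, front faces flush with the rails. The lowest rung's underside is at z = 227 mm and rungs are spaced 322 mm apart (underside to underside).


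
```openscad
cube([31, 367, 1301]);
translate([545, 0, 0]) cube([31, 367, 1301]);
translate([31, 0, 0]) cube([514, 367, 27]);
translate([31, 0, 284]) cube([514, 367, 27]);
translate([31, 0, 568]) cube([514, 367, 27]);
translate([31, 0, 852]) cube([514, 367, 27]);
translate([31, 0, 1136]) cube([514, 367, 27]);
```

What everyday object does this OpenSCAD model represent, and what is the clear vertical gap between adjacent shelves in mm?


A bookshelf. The clear shelf gap is 257 mm.

Two tall side panels with 5 horizontal boards between them — a bookshelf. The first two shelf undersides are at z = 0 and z = 284; with shelf thickness 27, the clear gap is 284 − 0 − 27 = 257 mm.


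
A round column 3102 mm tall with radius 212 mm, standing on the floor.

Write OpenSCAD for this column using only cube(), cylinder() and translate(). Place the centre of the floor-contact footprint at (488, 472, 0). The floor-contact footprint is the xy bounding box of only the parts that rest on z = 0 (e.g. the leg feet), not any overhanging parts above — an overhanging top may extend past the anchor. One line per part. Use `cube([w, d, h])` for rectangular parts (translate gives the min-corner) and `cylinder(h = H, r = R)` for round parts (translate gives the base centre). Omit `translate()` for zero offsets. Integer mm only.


translate([488, 472, 0]) cylinder(h = 3102, r = 212);


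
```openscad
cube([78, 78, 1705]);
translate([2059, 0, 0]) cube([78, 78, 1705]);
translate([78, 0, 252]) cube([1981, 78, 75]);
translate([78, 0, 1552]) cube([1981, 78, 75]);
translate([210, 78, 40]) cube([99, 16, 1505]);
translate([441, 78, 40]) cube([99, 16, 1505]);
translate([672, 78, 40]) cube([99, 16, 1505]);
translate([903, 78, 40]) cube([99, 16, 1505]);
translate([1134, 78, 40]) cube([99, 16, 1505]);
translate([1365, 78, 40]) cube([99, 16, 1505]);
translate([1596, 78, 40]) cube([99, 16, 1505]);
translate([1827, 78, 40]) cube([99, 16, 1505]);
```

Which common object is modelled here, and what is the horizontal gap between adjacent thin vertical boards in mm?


A fence section. The picket gap is 132 mm.

Two posts, two rails, 8 pickets — a fence section. Span 1981 mm holds 8 pickets of 99 mm with 9 equal gaps: ⌊(1981 − 8·99) / 9⌋ = 132 mm.


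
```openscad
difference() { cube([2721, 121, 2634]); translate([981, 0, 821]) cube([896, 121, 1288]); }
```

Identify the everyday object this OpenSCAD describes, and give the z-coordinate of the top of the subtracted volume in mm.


A wall with a window opening. The window head height is 2109 mm.

A wall with a rectangular opening subtracted — a window. Sill at z = 821, opening 1288 mm tall, so the head is at 821 + 1288 = 2109 mm.


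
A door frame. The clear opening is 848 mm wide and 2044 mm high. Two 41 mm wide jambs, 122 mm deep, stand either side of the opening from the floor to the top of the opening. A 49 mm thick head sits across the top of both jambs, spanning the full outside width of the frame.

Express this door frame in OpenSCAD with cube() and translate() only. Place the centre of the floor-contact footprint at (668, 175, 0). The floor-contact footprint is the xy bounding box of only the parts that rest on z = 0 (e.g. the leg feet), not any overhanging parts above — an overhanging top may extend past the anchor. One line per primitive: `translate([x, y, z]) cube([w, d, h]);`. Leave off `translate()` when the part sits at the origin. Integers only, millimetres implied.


translate([203, 114, 0]) cube([41, 122, 2044]);
translate([1092, 114, 0]) cube([41, 122, 2044]);
translate([203, 114, 2044]) cube([930, 122, 49]);
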